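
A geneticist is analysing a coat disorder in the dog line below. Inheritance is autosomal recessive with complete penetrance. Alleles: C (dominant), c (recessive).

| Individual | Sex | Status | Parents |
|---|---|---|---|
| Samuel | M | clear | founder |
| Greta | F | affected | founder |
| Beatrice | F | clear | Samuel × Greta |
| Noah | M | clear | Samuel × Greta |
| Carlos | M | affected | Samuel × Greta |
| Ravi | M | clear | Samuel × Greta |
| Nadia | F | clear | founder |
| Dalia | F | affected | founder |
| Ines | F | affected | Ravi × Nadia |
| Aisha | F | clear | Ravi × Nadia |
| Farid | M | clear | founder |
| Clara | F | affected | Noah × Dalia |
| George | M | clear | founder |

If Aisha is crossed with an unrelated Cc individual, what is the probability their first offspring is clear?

Ravi is clear so carries C and received c from Greta (cc), so Ravi is Cc.
Nadia is clear so carries C and passed c to Ines (cc), so Nadia is Cc.
Aisha is a clear offspring of Ravi (Cc) × Nadia (Cc), whose cross gives 1/4 CC : 1/2 Cc : 1/4 cc; conditioning on being clear, Aisha is CC with probability 1/3, Cc with probability 2/3.
Summing over parental genotype combinations, P(offspring is clear) = 1/3·1 + 2/3·3/4 = 5/6.

5/6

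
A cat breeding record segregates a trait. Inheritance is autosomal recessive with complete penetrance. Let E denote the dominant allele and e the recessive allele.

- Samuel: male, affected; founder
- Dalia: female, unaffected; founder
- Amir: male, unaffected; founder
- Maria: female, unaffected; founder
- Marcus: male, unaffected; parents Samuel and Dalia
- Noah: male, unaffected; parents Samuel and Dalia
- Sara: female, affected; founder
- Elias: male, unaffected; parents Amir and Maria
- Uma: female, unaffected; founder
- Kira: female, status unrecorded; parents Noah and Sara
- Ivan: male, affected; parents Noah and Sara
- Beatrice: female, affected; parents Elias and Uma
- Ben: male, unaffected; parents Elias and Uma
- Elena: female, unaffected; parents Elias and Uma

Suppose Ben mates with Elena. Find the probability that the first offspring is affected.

1/9

Elias is unaffected so carries E and passed e to Beatrice (ee), so Elias is Ee.
Uma is unaffected so carries E and passed e to Beatrice (ee), so Uma is Ee.
Ben is an unaffected offspring of Elias (Ee) × Uma (Ee), whose cross gives 1/4 EE : 1/2 Ee : 1/4 ee; conditioning on being unaffected, Ben is EE with probability 1/3, Ee with probability 2/3.
Elena is an unaffected offspring of Elias (Ee) × Uma (Ee), whose cross gives 1/4 EE : 1/2 Ee : 1/4 ee; conditioning on being unaffected, Elena is EE with probability 1/3, Ee with probability 2/3.
Summing over parental genotype combinations, P(offspring is affected) = 4/9·1/4 = 1/9.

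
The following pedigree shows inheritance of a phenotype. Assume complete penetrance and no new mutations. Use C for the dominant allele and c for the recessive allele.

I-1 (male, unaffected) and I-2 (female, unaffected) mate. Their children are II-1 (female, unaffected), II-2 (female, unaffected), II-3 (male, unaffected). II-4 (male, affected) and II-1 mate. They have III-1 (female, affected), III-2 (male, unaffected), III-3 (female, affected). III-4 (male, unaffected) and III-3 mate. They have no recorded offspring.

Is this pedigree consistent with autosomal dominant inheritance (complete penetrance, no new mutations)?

Yes

A consistent assignment under autosomal dominant exists: I-1 cc, I-2 cc, II-1 cc, II-2 cc, II-3 cc, II-4 Cc, III-1 Cc, III-2 cc, III-3 Cc, III-4 cc.
In this assignment every recorded phenotype matches its genotype and every non-founder's genotype is obtainable from its parents' genotypes, so the pedigree is consistent.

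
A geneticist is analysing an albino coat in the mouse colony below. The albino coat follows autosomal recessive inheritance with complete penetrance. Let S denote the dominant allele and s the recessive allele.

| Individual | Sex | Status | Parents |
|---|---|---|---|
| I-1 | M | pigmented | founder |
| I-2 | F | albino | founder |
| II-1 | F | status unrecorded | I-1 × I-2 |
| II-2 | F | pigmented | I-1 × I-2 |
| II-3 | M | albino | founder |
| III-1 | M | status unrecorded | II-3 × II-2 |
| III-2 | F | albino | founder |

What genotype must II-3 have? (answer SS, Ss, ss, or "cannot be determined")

ss

II-3 is albino, so II-3 is ss.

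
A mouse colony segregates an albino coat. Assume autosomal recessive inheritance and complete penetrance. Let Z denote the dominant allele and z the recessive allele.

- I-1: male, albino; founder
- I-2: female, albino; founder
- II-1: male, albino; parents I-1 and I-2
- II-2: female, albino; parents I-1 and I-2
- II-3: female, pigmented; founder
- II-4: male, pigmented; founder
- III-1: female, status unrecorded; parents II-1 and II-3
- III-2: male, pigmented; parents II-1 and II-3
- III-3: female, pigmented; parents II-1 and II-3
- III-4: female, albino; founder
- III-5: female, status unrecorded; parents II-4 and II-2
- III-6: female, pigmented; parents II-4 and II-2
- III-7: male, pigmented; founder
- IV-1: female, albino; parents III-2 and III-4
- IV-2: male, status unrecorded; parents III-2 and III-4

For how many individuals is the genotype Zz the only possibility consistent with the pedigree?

3

Obligate heterozygotes: III-2 is pigmented so carries Z and received z from II-1 (zz), so III-2 is Zz; III-3 is pigmented so carries Z and received z from II-1 (zz), so III-3 is Zz; III-6 is pigmented so carries Z and received z from II-2 (zz), so III-6 is Zz.
Every other individual is either homozygous by phenotype or has at least one consistent homozygous assignment, so the count is 3.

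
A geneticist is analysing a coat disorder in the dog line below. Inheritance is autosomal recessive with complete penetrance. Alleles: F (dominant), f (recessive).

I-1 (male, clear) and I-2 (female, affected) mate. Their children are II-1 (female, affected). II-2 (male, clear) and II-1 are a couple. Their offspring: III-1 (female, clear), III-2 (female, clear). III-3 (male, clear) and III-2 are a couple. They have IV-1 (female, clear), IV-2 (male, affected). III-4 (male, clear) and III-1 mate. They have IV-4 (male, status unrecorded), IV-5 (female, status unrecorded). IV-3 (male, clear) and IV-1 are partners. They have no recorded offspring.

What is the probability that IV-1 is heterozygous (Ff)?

2/3

III-3 is clear so carries F and passed f to IV-2 (ff), so III-3 is Ff.
III-2 is clear so carries F and received f from II-1 (ff), so III-2 is Ff.
Their cross gives offspring ratios 1/4 FF : 1/2 Ff : 1/4 ff. Conditioning on IV-1 being clear, P(Ff) = 1/2 / 3/4 = 2/3.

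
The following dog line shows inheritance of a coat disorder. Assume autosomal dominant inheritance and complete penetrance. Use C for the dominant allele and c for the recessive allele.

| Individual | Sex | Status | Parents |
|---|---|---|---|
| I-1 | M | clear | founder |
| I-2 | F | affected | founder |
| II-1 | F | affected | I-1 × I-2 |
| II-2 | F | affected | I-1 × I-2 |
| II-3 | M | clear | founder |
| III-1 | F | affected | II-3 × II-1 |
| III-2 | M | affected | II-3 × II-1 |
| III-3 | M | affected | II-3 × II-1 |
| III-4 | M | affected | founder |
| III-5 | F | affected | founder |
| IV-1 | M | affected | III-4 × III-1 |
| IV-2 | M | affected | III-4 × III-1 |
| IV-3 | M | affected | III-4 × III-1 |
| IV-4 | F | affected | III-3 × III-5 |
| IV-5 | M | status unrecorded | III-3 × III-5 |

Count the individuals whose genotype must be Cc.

Obligate heterozygotes: II-1 is affected so carries C and received c from I-1 (cc), so II-1 is Cc; II-2 is affected so carries C and received c from I-1 (cc), so II-2 is Cc; III-1 is affected so carries C and received c from II-3 (cc), so III-1 is Cc; III-2 is affected so carries C and received c from II-3 (cc), so III-2 is Cc; III-3 is affected so carries C and received c from II-3 (cc), so III-3 is Cc.
Every other individual is either homozygous by phenotype or has at least one consistent homozygous assignment, so the count is 5.

5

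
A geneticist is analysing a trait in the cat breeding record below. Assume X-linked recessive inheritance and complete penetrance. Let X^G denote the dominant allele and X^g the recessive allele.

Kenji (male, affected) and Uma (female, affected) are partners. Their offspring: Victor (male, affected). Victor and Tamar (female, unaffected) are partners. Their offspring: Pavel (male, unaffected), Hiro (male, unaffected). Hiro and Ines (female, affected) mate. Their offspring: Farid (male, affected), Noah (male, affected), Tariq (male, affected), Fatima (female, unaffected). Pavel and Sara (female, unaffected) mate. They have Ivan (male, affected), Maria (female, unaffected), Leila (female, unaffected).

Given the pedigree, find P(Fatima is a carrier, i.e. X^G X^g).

Fatima is unaffected so carries G and received g from Ines (X^g X^g), so Fatima is X^G X^g, giving P(X^G X^g) = 1.

1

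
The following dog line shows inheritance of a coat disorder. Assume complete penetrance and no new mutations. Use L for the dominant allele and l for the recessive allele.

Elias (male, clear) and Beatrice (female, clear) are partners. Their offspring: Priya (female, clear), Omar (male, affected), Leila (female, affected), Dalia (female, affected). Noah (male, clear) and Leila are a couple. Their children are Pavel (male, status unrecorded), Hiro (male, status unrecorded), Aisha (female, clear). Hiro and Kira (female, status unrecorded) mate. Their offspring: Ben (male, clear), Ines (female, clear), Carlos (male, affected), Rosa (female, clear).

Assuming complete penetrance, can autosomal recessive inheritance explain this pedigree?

Yes

A consistent assignment under autosomal recessive exists: Elias Ll, Beatrice Ll, Priya LL, Omar ll, Leila ll, Dalia ll, Noah LL, Pavel Ll, Hiro Ll, Aisha Ll, Kira Ll, Ben LL, Ines LL, Carlos ll, Rosa LL.
In this assignment every recorded phenotype matches its genotype and every non-founder's genotype is obtainable from its parents' genotypes, so the pedigree is consistent.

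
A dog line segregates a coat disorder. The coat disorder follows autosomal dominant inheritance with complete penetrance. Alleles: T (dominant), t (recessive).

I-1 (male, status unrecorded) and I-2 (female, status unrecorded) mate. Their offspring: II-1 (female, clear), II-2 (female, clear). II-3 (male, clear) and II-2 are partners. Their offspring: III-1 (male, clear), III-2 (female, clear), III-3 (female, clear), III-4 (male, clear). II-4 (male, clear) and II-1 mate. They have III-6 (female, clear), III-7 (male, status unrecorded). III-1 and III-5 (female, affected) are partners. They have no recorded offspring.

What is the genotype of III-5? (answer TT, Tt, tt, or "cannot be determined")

cannot be determined

III-5's phenotype allows TT or Tt, and no parent or child forces a single allele at both positions; consistent genotype assignments exist with III-5 as TT or Tt.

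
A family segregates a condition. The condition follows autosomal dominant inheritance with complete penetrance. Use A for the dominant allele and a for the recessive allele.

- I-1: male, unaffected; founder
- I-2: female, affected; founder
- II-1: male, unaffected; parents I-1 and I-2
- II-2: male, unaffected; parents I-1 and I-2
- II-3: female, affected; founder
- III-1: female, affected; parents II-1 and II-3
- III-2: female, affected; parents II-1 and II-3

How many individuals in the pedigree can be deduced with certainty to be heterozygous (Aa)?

3

Obligate heterozygotes: I-2 is affected so carries A and passed a to II-1 (aa), so I-2 is Aa; III-1 is affected so carries A and received a from II-1 (aa), so III-1 is Aa; III-2 is affected so carries A and received a from II-1 (aa), so III-2 is Aa.
Every other individual is either homozygous by phenotype or has at least one consistent homozygous assignment, so the count is 3.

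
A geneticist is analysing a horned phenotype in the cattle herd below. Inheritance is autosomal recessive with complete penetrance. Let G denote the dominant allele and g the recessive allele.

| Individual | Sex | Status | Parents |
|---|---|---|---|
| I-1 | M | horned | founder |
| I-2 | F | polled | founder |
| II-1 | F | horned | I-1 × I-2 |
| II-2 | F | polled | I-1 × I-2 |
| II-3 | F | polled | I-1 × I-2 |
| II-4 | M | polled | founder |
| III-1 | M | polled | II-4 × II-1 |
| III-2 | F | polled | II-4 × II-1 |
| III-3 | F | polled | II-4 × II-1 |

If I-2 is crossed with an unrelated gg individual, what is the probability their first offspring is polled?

1/2

I-2 is polled so carries G and passed g to II-1 (gg), so I-2 is Gg.
The cross gives 1/2 Gg : 1/2 gg, so P(offspring is polled) = 1/2.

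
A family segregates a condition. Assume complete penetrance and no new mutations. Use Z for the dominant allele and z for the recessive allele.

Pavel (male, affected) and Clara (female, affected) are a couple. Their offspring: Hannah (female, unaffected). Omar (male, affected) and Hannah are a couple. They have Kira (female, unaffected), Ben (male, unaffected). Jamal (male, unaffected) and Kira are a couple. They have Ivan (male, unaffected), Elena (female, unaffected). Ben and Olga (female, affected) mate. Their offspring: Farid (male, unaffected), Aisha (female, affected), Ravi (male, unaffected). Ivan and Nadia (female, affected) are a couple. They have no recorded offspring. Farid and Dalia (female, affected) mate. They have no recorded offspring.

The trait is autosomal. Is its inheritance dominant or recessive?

Pavel and Clara are both affected yet have an unaffected child Hannah. Under a recessive model two affected parents are homozygous and every child would be affected, so the trait cannot be recessive.

dominant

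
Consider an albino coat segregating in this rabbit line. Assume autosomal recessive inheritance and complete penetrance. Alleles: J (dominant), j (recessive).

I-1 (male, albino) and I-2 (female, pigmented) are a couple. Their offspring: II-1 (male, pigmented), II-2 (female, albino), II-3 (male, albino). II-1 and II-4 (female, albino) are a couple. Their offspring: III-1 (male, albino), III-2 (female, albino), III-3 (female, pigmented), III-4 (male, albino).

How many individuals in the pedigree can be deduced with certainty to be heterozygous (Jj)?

3

Obligate heterozygotes: I-2 is pigmented so carries J and passed j to II-2 (jj), so I-2 is Jj; II-1 is pigmented so carries J and received j from I-1 (jj), so II-1 is Jj; III-3 is pigmented so carries J and received j from II-4 (jj), so III-3 is Jj.
Every other individual is either homozygous by phenotype or has at least one consistent homozygous assignment, so the count is 3.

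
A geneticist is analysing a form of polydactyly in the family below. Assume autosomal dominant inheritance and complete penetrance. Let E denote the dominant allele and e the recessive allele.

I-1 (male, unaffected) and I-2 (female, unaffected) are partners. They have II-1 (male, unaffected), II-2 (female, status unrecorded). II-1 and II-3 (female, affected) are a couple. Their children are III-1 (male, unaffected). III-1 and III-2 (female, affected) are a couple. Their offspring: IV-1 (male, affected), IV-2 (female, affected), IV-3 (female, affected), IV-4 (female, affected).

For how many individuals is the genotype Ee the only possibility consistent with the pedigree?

Obligate heterozygotes: II-3 is affected so carries E and passed e to III-1 (ee), so II-3 is Ee; IV-1 is affected so carries E and received e from III-1 (ee), so IV-1 is Ee; IV-2 is affected so carries E and received e from III-1 (ee), so IV-2 is Ee; IV-3 is affected so carries E and received e from III-1 (ee), so IV-3 is Ee; IV-4 is affected so carries E and received e from III-1 (ee), so IV-4 is Ee.
Every other individual is either homozygous by phenotype or has at least one consistent homozygous assignment, so the count is 5.

5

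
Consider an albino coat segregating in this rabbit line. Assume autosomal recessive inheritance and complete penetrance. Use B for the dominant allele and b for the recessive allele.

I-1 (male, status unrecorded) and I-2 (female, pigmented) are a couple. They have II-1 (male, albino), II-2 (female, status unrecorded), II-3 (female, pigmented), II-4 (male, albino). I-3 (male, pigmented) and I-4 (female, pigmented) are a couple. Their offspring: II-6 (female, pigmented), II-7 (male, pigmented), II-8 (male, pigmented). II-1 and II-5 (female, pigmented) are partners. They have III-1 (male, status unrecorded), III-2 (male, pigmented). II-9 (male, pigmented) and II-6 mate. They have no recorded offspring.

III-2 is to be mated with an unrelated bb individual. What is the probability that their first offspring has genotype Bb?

1/2

III-2 is pigmented so carries B and received b from II-1 (bb), so III-2 is Bb.
The cross gives 1/2 Bb : 1/2 bb, so P(offspring has genotype Bb) = 1/2.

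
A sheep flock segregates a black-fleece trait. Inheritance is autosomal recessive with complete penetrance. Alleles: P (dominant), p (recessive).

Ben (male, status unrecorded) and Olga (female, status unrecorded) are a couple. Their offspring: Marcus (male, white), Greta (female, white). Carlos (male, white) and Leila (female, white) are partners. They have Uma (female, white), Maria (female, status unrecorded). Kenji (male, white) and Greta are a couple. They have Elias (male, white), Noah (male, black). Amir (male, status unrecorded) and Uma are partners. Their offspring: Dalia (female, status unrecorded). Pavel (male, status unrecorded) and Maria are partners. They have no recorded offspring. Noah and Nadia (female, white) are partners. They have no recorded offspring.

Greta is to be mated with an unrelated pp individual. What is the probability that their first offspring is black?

Greta is white so carries P and passed p to Noah (pp), so Greta is Pp.
The cross gives 1/2 Pp : 1/2 pp, so P(offspring is black) = 1/2.

1/2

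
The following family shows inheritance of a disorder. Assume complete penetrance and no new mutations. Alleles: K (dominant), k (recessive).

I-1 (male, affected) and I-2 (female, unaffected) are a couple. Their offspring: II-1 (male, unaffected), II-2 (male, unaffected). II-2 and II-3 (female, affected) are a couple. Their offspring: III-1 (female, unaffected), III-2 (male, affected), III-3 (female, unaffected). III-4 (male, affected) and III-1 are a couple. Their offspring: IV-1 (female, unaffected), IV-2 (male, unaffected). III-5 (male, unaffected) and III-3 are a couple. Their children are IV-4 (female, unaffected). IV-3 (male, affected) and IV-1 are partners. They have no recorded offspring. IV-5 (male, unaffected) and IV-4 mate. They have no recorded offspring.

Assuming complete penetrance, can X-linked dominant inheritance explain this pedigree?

Under X-linked dominant, IV-1 (unaffected, female) cannot arise from III-4 (affected) × III-1 (unaffected).

No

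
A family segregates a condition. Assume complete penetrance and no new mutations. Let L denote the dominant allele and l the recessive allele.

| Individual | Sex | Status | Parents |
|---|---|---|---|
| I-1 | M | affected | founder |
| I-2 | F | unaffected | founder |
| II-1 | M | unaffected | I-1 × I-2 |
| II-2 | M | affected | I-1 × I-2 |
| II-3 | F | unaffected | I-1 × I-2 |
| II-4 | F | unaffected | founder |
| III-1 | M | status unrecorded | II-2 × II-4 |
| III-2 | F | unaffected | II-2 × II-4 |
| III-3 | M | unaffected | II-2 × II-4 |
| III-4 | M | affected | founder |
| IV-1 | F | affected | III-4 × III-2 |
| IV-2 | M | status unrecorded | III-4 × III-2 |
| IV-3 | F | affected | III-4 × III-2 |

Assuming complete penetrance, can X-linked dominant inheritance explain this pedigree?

Under X-linked dominant, II-2 (affected, male) cannot arise from I-1 (affected) × I-2 (unaffected).

No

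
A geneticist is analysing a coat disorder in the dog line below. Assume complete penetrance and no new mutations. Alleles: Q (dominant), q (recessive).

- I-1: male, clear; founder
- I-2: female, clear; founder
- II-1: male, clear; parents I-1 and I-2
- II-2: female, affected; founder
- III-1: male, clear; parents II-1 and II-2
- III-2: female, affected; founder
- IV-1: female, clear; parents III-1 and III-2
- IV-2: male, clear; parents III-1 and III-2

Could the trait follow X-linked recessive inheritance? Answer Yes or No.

No

Under X-linked recessive, III-1 (clear, male) cannot arise from II-1 (clear) × II-2 (affected).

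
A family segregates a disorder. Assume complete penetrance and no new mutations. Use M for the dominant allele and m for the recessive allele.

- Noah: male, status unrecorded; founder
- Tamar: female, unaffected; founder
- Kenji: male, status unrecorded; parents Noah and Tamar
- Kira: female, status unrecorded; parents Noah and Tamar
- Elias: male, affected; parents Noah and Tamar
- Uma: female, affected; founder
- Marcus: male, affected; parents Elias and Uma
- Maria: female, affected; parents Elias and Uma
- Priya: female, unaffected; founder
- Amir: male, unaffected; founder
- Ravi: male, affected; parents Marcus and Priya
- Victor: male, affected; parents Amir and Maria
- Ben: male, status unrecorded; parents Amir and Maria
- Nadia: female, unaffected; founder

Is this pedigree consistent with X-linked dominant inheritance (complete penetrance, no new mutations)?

No

Under X-linked dominant, Elias (affected, male) cannot arise from Noah (unrecorded) × Tamar (unaffected).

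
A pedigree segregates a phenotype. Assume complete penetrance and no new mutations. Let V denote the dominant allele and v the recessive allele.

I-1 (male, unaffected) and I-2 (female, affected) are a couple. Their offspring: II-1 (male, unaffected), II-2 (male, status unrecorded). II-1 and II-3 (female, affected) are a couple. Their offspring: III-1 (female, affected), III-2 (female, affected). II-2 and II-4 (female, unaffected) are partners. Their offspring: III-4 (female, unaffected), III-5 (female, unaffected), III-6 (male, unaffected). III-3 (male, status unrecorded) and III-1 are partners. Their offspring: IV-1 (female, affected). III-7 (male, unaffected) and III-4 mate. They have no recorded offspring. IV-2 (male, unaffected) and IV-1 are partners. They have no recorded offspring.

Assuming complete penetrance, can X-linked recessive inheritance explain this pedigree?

Under X-linked recessive, II-1 (unaffected, male) cannot arise from I-1 (unaffected) × I-2 (affected).

No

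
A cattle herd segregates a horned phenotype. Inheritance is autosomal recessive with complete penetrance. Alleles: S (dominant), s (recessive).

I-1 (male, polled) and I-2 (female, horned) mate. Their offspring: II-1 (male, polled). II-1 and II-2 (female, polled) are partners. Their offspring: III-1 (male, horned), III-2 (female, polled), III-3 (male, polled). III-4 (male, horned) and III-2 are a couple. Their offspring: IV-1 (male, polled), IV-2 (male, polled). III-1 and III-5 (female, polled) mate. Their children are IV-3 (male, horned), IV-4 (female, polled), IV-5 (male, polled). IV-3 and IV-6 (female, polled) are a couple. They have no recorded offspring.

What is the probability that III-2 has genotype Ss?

II-1 is polled so carries S and received s from I-2 (ss), so II-1 is Ss.
II-2 is polled so carries S and passed s to III-1 (ss), so II-2 is Ss.
Their cross gives offspring ratios 1/4 SS : 1/2 Ss : 1/4 ss. Conditioning on III-2 being polled, P(Ss) = 1/2 / 3/4 = 2/3 before taking III-2's own offspring into account.
III-4 is horned, so III-4 is ss.
Now use III-2's offspring. Probability of each recorded status — polled son IV-1: 1/2 if III-2 is Ss, 1 if SS; polled son IV-2: 1/2 if III-2 is Ss, 1 if SS.
Bayes: P(Ss) = 2/3·1/4 / (2/3·1/4 + 1/3·1) = 1/3.

1/3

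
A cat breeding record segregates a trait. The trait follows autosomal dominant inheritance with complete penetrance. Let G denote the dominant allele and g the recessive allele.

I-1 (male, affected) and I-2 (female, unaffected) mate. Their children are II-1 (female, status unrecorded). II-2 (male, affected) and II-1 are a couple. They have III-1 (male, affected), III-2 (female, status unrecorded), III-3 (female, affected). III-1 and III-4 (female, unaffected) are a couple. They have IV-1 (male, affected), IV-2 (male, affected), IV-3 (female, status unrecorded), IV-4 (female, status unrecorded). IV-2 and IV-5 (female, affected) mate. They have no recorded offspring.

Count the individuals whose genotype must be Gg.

Obligate heterozygotes: IV-1 is affected so carries G and received g from III-4 (gg), so IV-1 is Gg; IV-2 is affected so carries G and received g from III-4 (gg), so IV-2 is Gg.
Every other individual is either homozygous by phenotype or has at least one consistent homozygous assignment, so the count is 2.

2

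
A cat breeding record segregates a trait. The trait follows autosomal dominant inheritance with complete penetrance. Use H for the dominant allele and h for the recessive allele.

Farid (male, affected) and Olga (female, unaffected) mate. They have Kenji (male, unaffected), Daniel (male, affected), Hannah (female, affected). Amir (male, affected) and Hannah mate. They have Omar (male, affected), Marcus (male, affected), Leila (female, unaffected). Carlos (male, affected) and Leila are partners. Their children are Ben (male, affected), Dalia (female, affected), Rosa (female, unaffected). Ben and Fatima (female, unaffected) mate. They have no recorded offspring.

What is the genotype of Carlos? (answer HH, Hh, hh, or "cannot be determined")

From phenotype alone, Carlos is HH or Hh.
Carlos is affected so carries H and passed h to Rosa (hh), so Carlos is Hh.

Hh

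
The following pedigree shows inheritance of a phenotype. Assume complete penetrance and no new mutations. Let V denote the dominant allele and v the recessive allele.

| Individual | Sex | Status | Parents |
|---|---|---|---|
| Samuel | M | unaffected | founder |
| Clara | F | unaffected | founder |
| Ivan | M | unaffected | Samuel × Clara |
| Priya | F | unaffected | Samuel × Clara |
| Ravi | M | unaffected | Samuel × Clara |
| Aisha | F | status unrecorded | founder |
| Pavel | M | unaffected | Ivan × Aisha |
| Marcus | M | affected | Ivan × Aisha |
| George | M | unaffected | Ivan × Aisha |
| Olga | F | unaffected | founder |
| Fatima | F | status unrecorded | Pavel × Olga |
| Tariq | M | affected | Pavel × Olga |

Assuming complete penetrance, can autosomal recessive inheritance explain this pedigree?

A consistent assignment under autosomal recessive exists: Samuel VV, Clara Vv, Ivan Vv, Priya VV, Ravi VV, Aisha Vv, Pavel Vv, Marcus vv, George VV, Olga Vv, Fatima VV, Tariq vv.
In this assignment every recorded phenotype matches its genotype and every non-founder's genotype is obtainable from its parents' genotypes, so the pedigree is consistent.

Yes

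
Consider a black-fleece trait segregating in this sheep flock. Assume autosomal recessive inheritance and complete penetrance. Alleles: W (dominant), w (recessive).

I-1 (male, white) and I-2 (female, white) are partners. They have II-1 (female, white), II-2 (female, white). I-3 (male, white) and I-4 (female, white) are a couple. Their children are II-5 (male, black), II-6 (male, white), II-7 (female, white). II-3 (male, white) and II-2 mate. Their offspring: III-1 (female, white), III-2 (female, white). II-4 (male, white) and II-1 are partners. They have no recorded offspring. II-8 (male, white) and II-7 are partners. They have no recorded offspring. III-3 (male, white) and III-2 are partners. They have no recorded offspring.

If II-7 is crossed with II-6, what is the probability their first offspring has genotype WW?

I-3 is white so carries W and passed w to II-5 (ww), so I-3 is Ww.
I-4 is white so carries W and passed w to II-5 (ww), so I-4 is Ww.
II-7 is a white offspring of I-3 (Ww) × I-4 (Ww), whose cross gives 1/4 WW : 1/2 Ww : 1/4 ww; conditioning on being white, II-7 is WW with probability 1/3, Ww with probability 2/3.
II-6 is a white offspring of I-3 (Ww) × I-4 (Ww), whose cross gives 1/4 WW : 1/2 Ww : 1/4 ww; conditioning on being white, II-6 is WW with probability 1/3, Ww with probability 2/3.
Summing over parental genotype combinations, P(offspring has genotype WW) = 1/9·1 + 2/9·1/2 + 2/9·1/2 + 4/9·1/4 = 4/9.

4/9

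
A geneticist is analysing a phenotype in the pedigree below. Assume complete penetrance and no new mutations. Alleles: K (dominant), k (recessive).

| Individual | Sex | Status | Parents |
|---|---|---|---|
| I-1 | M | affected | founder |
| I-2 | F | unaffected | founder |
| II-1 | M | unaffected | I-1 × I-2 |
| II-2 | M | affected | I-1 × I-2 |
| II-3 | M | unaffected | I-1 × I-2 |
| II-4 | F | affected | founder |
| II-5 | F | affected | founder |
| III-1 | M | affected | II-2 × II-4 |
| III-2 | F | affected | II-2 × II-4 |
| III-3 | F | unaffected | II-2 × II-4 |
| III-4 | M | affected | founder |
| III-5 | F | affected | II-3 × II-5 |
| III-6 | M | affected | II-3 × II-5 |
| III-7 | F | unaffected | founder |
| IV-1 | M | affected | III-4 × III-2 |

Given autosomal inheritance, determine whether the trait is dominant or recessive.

dominant

II-2 and II-4 are both affected yet have an unaffected child III-3. Under a recessive model two affected parents are homozygous and every child would be affected, so the trait cannot be recessive.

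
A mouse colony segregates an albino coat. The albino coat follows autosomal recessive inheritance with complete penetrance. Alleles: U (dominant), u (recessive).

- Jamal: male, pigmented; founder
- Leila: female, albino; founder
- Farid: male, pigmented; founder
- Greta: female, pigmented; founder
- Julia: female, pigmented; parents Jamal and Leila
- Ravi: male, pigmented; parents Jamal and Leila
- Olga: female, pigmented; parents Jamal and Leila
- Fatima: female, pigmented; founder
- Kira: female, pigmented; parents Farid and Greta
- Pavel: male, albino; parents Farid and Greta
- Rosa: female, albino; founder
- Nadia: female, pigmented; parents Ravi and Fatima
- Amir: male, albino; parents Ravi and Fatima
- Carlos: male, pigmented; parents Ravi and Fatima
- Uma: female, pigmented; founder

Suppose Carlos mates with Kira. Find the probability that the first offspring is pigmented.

Ravi is pigmented so carries U and received u from Leila (uu), so Ravi is Uu.
Fatima is pigmented so carries U and passed u to Amir (uu), so Fatima is Uu.
Carlos is a pigmented offspring of Ravi (Uu) × Fatima (Uu), whose cross gives 1/4 UU : 1/2 Uu : 1/4 uu; conditioning on being pigmented, Carlos is UU with probability 1/3, Uu with probability 2/3.
Farid is pigmented so carries U and passed u to Pavel (uu), so Farid is Uu.
Greta is pigmented so carries U and passed u to Pavel (uu), so Greta is Uu.
Kira is a pigmented offspring of Farid (Uu) × Greta (Uu), whose cross gives 1/4 UU : 1/2 Uu : 1/4 uu; conditioning on being pigmented, Kira is UU with probability 1/3, Uu with probability 2/3.
Summing over parental genotype combinations, P(offspring is pigmented) = 1/9·1 + 2/9·1 + 2/9·1 + 4/9·3/4 = 8/9.

8/9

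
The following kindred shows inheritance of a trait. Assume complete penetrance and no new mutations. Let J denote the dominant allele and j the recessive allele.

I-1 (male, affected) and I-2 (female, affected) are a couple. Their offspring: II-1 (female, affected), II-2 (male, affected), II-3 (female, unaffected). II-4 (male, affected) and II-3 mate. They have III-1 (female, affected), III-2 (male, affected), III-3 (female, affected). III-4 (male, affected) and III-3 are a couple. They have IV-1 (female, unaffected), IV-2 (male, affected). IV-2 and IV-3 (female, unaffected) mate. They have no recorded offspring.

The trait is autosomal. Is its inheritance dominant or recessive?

I-1 and I-2 are both affected yet have an unaffected child II-3. Under a recessive model two affected parents are homozygous and every child would be affected, so the trait cannot be recessive.

dominant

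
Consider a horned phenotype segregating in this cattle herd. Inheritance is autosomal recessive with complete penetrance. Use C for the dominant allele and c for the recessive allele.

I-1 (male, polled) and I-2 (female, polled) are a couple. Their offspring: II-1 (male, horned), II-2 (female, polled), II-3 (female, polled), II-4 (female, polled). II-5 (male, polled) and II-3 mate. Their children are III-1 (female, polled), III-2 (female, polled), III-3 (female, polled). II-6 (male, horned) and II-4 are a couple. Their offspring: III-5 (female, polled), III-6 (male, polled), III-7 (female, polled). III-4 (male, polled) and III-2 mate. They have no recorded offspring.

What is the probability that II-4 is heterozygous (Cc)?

I-1 is polled so carries C and passed c to II-1 (cc), so I-1 is Cc.
I-2 is polled so carries C and passed c to II-1 (cc), so I-2 is Cc.
Their cross gives offspring ratios 1/4 CC : 1/2 Cc : 1/4 cc. Conditioning on II-4 being polled, P(Cc) = 1/2 / 3/4 = 2/3 before taking II-4's own offspring into account.
II-6 is horned, so II-6 is cc.
Now use II-4's offspring. Probability of each recorded status — polled daughter III-5: 1/2 if II-4 is Cc, 1 if CC; polled son III-6: 1/2 if II-4 is Cc, 1 if CC; polled daughter III-7: 1/2 if II-4 is Cc, 1 if CC.
Bayes: P(Cc) = 2/3·1/8 / (2/3·1/8 + 1/3·1) = 1/5.

1/5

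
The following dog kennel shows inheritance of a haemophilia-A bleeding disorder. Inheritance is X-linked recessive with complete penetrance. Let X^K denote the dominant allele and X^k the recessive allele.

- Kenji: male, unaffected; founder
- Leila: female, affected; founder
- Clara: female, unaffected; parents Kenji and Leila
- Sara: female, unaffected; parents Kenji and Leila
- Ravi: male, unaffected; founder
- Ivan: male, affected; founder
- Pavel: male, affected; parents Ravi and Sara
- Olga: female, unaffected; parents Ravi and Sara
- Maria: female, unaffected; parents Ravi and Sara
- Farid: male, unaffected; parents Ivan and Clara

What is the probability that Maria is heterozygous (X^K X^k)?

1/2

Ravi is unaffected, so Ravi is X^K Y.
Sara is unaffected so carries K and received k from Leila (X^k X^k), so Sara is X^K X^k.
Their cross gives offspring ratios 1/2 X^K X^K : 1/2 X^K X^k. Conditioning on Maria being unaffected, P(X^K X^k) = 1/2 / 1 = 1/2.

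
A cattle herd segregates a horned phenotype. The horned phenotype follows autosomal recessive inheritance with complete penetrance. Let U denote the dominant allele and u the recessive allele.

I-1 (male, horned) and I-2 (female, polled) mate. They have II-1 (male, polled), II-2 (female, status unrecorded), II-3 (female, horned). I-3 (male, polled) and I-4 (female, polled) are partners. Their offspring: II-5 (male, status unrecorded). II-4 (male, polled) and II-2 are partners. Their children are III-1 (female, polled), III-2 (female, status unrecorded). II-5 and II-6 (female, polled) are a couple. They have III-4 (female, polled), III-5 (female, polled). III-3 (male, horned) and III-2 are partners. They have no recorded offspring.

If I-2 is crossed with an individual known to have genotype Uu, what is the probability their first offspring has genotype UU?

I-2 is polled so carries U and passed u to II-3 (uu), so I-2 is Uu.
The cross gives 1/4 UU : 1/2 Uu : 1/4 uu, so P(offspring has genotype UU) = 1/4.

1/4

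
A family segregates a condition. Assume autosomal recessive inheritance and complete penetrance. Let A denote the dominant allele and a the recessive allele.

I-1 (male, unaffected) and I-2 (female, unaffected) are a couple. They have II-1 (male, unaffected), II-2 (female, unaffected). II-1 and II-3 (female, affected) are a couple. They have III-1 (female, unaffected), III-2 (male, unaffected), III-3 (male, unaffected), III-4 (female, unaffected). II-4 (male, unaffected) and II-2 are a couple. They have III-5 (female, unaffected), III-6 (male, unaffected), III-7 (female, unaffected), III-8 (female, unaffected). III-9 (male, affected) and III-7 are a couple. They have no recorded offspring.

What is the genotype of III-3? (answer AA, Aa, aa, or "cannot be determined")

From phenotype alone, III-3 is AA or Aa.
III-3 is unaffected so carries A and received a from II-3 (aa), so III-3 is Aa.

Aa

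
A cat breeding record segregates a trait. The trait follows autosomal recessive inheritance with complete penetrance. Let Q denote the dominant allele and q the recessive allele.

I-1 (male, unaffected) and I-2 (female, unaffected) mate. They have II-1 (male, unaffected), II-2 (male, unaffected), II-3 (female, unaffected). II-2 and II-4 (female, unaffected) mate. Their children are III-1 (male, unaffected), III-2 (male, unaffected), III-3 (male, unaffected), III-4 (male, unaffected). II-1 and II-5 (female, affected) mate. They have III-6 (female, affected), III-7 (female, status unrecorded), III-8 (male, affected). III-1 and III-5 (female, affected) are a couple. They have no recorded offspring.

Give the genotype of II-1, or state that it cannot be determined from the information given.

Qq

From phenotype alone, II-1 is QQ or Qq.
II-1 is unaffected so carries Q and passed q to III-6 (qq), so II-1 is Qq.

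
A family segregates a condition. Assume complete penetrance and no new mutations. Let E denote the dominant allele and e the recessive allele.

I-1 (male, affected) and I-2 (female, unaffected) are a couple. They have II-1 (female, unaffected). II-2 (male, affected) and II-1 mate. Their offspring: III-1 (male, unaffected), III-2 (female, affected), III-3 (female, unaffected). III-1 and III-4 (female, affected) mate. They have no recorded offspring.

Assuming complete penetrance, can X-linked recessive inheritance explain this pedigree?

A consistent assignment under X-linked recessive exists: I-1 X^e Y, I-2 X^E X^E, II-1 X^E X^e, II-2 X^e Y, III-1 X^E Y, III-2 X^e X^e, III-3 X^E X^e, III-4 X^e X^e.
In this assignment every recorded phenotype matches its genotype and every non-founder's genotype is obtainable from its parents' genotypes, so the pedigree is consistent.

Yes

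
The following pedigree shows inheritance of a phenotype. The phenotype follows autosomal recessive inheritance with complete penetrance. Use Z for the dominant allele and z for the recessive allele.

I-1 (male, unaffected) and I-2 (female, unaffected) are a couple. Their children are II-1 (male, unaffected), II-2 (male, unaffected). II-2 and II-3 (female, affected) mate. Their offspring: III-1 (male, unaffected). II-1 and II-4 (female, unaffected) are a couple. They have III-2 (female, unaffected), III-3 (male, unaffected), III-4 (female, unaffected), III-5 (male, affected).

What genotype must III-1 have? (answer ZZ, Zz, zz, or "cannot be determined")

From phenotype alone, III-1 is ZZ or Zz.
III-1 is unaffected so carries Z and received z from II-3 (zz), so III-1 is Zz.

Zz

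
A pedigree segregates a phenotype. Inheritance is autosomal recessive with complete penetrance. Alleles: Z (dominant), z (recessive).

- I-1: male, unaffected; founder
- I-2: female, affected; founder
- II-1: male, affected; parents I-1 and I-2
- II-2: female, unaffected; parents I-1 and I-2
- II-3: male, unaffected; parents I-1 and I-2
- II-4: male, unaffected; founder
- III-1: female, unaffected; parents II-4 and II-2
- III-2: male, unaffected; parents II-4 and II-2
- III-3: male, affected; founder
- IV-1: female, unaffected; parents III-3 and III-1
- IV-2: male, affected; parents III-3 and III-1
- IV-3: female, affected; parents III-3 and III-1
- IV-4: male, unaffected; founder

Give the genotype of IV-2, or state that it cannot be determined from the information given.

zz

IV-2 is affected, so IV-2 is zz.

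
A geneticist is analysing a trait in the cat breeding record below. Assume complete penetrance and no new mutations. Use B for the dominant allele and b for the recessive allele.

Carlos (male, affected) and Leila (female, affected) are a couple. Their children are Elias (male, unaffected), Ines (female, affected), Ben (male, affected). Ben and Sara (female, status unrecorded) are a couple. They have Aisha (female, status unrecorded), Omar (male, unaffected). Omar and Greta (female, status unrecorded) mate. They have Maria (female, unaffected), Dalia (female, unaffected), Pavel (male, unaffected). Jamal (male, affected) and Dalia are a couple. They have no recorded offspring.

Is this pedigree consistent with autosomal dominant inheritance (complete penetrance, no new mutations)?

A consistent assignment under autosomal dominant exists: Carlos Bb, Leila Bb, Elias bb, Ines BB, Ben Bb, Sara Bb, Aisha BB, Omar bb, Greta Bb, Maria bb, Dalia bb, Pavel bb, Jamal BB.
In this assignment every recorded phenotype matches its genotype and every non-founder's genotype is obtainable from its parents' genotypes, so the pedigree is consistent.

Yes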